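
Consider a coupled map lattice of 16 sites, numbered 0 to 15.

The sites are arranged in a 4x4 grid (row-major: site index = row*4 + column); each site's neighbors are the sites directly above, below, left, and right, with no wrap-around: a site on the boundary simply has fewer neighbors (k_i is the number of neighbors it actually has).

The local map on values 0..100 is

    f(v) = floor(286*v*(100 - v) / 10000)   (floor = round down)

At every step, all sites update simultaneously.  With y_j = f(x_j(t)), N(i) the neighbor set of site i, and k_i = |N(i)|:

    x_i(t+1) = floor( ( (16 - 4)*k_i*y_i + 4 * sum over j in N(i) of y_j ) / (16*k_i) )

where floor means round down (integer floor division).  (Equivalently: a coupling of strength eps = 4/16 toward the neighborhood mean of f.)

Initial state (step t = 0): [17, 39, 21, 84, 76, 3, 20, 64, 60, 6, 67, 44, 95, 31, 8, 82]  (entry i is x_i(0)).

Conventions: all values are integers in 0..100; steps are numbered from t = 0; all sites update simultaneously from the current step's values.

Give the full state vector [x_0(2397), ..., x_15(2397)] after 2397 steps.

Simulating step by step:
t=0: [17, 39, 21, 84, 76, 3, 20, 64, 60, 6, 67, 44, 95, 31, 8, 82]
t=1: [45, 58, 47, 42, 48, 17, 45, 61, 57, 24, 56, 66, 25, 49, 29, 42]
t=2: [70, 66, 70, 69, 68, 46, 68, 67, 67, 54, 67, 65, 57, 66, 61, 67]
t=3: [60, 63, 60, 61, 62, 69, 62, 62, 64, 69, 63, 64, 68, 65, 66, 63]
t=4: [67, 65, 67, 67, 66, 62, 66, 66, 64, 61, 65, 65, 62, 64, 64, 65]
t=5: [63, 64, 63, 63, 64, 66, 64, 64, 65, 67, 65, 64, 66, 65, 65, 65]
t=6: [65, 65, 65, 65, 65, 64, 65, 65, 64, 63, 64, 65, 64, 64, 65, 65]
t=7: [65, 65, 65, 65, 65, 65, 65, 65, 65, 65, 65, 65, 65, 65, 65, 65]
t=8: [65, 65, 65, 65, 65, 65, 65, 65, 65, 65, 65, 65, 65, 65, 65, 65]

Answer: [65, 65, 65, 65, 65, 65, 65, 65, 65, 65, 65, 65, 65, 65, 65, 65]
Key observation: The state at step 7, [65, 65, 65, 65, 65, 65, 65, 65, 65, 65, 65, 65, 65, 65, 65, 65], reappears at step 8: the system is in a cycle of period 1 from step 7 on.  Therefore the state at step 2397 equals the state at step 7 + ((2397 - 7) mod 1) = 7, which is [65, 65, 65, 65, 65, 65, 65, 65, 65, 65, 65, 65, 65, 65, 65, 65].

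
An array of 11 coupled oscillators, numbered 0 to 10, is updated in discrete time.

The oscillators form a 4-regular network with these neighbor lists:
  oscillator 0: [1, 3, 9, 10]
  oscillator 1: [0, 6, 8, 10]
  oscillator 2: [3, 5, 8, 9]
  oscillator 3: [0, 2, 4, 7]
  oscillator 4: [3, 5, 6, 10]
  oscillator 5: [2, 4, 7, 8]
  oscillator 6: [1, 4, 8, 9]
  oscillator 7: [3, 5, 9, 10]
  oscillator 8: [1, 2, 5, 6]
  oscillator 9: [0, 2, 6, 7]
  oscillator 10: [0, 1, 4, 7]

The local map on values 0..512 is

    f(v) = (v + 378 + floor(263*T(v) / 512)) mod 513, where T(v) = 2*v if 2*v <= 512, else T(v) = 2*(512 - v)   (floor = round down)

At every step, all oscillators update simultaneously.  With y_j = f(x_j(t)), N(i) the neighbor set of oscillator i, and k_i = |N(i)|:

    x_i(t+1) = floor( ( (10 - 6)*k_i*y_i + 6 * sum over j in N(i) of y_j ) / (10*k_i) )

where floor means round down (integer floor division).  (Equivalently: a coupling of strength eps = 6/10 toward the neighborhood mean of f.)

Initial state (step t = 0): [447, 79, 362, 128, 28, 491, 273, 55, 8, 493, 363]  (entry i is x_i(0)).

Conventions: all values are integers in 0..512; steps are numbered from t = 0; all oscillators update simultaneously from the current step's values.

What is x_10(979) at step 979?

Simulating step by step:
t=0: [447, 79, 362, 128, 28, 491, 273, 55, 8, 493, 363]
t=1: [287, 240, 343, 301, 363, 405, 337, 384, 332, 395, 351]
t=2: [377, 369, 380, 381, 380, 380, 376, 380, 376, 380, 376]
t=3: [380, 380, 380, 380, 380, 380, 380, 380, 380, 380, 380]
t=4: [380, 380, 380, 380, 380, 380, 380, 380, 380, 380, 380]

Answer: x_10(979) = 380
Key observation: The state at step 3, [380, 380, 380, 380, 380, 380, 380, 380, 380, 380, 380], reappears at step 4: the system is in a cycle of period 1 from step 3 on.  Therefore the state at step 979 equals the state at step 3 + ((979 - 3) mod 1) = 3, which is [380, 380, 380, 380, 380, 380, 380, 380, 380, 380, 380].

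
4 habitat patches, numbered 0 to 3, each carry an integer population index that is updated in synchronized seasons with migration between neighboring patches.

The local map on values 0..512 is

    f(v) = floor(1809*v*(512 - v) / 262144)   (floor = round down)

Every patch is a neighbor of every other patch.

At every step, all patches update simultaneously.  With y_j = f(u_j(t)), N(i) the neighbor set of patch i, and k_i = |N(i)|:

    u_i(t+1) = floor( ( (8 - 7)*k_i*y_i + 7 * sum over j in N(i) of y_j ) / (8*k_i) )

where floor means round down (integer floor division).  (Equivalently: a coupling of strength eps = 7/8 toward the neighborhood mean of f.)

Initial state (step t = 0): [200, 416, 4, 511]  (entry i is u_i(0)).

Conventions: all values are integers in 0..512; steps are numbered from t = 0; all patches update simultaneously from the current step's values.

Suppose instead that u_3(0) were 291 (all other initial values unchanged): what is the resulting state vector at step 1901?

Answer: [189, 189, 189, 189]
Key observation: The state at step 20, [451, 451, 451, 451], reappears at step 24: the system is in a cycle of period 4 from step 20 on.  Therefore the state at step 1901 equals the state at step 20 + ((1901 - 20) mod 4) = 21, which is [189, 189, 189, 189].

Derivation:
t=0: [200, 416, 4, 291]
t=1: [267, 293, 336, 265]
t=2: [435, 437, 443, 435]
t=3: [223, 224, 226, 223]
t=4: [444, 444, 444, 444]
t=5: [208, 208, 208, 208]
t=6: [436, 436, 436, 436]
t=7: [228, 228, 228, 228]
t=8: [446, 446, 446, 446]
t=9: [203, 203, 203, 203]
t=10: [432, 432, 432, 432]
t=11: [238, 238, 238, 238]
t=12: [450, 450, 450, 450]
t=13: [192, 192, 192, 192]
t=14: [423, 423, 423, 423]
t=15: [259, 259, 259, 259]
t=16: [452, 452, 452, 452]
t=17: [187, 187, 187, 187]
t=18: [419, 419, 419, 419]
t=19: [268, 268, 268, 268]
t=20: [451, 451, 451, 451]
t=21: [189, 189, 189, 189]
t=22: [421, 421, 421, 421]
t=23: [264, 264, 264, 264]
t=24: [451, 451, 451, 451]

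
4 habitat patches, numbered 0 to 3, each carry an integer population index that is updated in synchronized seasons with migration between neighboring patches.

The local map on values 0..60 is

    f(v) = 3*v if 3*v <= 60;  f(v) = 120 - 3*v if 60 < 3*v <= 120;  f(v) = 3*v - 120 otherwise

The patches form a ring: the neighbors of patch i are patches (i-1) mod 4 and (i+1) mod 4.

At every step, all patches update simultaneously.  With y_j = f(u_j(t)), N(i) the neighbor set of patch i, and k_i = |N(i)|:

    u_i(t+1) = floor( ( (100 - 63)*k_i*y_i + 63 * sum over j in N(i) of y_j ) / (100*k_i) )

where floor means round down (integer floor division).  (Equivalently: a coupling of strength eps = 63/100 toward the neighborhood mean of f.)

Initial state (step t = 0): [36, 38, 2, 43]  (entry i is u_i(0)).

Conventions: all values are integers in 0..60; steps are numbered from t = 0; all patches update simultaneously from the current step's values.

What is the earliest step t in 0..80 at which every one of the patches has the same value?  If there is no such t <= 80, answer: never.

Answer: never
Key observation: The state at step 24 reappears at step 26 — the system is in a cycle of period 2 from step 24 on.  No step 0..26 is synchronized, and the cycle repeats forever, so no step up to 80 (or ever) has all patches equal.

Derivation:
t=0: [36, 38, 2, 43]  (not all equal)
t=1: [9, 7, 6, 9]  (not all equal)
t=2: [25, 21, 21, 24]  (not all equal)
t=3: [49, 53, 54, 49]  (not all equal)
t=4: [30, 36, 36, 31]  (not all equal)
t=5: [23, 17, 16, 23]  (not all equal)
t=6: [51, 50, 49, 50]  (not all equal)
t=7: [31, 30, 28, 30]  (not all equal)
t=8: [28, 30, 32, 30]  (not all equal)
t=9: [32, 30, 27, 30]  (not all equal)
t=10: [27, 30, 33, 30]  (not all equal)
t=11: [33, 30, 26, 30]  (not all equal)
t=12: [26, 30, 34, 30]  (not all equal)
t=13: [34, 30, 25, 30]  (not all equal)
t=14: [25, 30, 35, 30]  (not all equal)
t=15: [35, 30, 24, 30]  (not all equal)
t=16: [24, 30, 36, 30]  (not all equal)
t=17: [36, 30, 23, 30]  (not all equal)
t=18: [23, 30, 37, 30]  (not all equal)
t=19: [37, 30, 22, 30]  (not all equal)
t=20: [22, 30, 38, 30]  (not all equal)
t=21: [38, 30, 21, 30]  (not all equal)
t=22: [21, 30, 39, 30]  (not all equal)
t=23: [39, 30, 20, 30]  (not all equal)
t=24: [20, 30, 41, 30]  (not all equal)
t=25: [41, 30, 20, 30]  (not all equal)
t=26: [20, 30, 41, 30]  (not all equal)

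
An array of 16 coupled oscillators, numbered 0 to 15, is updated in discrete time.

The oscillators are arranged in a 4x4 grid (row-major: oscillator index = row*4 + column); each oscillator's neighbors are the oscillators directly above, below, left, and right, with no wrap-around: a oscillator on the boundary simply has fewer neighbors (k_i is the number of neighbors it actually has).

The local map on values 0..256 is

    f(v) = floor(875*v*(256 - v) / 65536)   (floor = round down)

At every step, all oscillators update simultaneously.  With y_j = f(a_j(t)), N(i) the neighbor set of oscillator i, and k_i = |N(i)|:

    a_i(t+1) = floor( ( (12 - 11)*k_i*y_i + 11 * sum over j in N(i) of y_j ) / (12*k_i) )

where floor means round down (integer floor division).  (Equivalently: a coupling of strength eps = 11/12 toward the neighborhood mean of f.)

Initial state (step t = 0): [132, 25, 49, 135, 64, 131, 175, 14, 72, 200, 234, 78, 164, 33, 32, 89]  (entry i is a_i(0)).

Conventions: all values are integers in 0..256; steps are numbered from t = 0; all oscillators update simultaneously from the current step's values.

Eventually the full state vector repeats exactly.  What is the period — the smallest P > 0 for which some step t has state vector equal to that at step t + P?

Simulating step by step:
t=0: [132, 25, 49, 135, 64, 131, 175, 14, 72, 200, 234, 78, 164, 33, 32, 89]
t=1: [128, 180, 159, 100, 200, 150, 122, 184, 171, 140, 147, 110, 142, 144, 119, 144]
t=2: [169, 209, 202, 191, 203, 192, 202, 210, 193, 209, 215, 202, 205, 216, 214, 215]
t=3: [141, 165, 146, 138, 171, 139, 139, 149, 139, 138, 133, 122, 138, 128, 116, 131]
t=4: [198, 214, 211, 213, 214, 207, 215, 216, 209, 217, 217, 216, 217, 216, 217, 217]
t=5: [122, 136, 120, 120, 138, 118, 121, 117, 116, 122, 113, 113, 122, 112, 112, 113]
t=6: [217, 217, 217, 217, 217, 217, 216, 216, 217, 215, 216, 215, 215, 216, 215, 215]
t=7: [112, 112, 112, 113, 112, 113, 113, 114, 115, 113, 116, 115, 113, 116, 115, 117]
t=8: [215, 215, 215, 215, 215, 215, 215, 215, 215, 215, 215, 216, 215, 215, 216, 216]
t=9: [117, 117, 117, 117, 117, 117, 117, 116, 117, 117, 116, 116, 117, 116, 116, 115]
t=10: [217, 217, 217, 216, 217, 217, 216, 216, 217, 216, 216, 216, 216, 216, 216, 216]
t=11: [112, 112, 113, 113, 112, 113, 113, 115, 113, 113, 115, 115, 113, 115, 115, 115]
t=12: [215, 215, 215, 215, 215, 215, 215, 215, 215, 215, 215, 216, 215, 215, 216, 216]

Answer: 4
Key observation: The state at step 8, [215, 215, 215, 215, 215, 215, 215, 215, 215, 215, 215, 216, 215, 215, 216, 216], reappears at step 12 — and no state repeats earlier — so the cycle the system enters has period 4.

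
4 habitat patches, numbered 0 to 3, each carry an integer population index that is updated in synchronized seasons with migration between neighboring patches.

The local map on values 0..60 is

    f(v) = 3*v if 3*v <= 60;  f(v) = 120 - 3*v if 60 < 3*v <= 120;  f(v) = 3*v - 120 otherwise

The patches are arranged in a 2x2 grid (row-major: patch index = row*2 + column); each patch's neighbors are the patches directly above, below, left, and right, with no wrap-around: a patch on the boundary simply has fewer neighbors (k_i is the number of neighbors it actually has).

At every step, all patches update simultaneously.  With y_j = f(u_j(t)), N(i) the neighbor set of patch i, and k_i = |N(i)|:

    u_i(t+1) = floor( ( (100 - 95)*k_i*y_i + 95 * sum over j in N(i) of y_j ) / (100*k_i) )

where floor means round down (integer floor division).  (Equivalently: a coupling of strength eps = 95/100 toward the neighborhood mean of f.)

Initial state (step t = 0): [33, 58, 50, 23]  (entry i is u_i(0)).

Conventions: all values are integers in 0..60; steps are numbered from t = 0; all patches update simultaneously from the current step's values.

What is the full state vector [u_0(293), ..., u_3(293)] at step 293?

Simulating step by step:
t=0: [33, 58, 50, 23]
t=1: [40, 36, 35, 42]
t=2: [12, 3, 3, 13]
t=3: [10, 36, 36, 10]
t=4: [12, 29, 29, 12]
t=5: [33, 35, 35, 33]
t=6: [15, 20, 20, 15]
t=7: [59, 45, 45, 59]
t=8: [17, 54, 54, 17]
t=9: [42, 50, 50, 42]
t=10: [28, 7, 7, 28]
t=11: [21, 35, 35, 21]
t=12: [17, 54, 54, 17]

Answer: [42, 50, 50, 42]
Key observation: The state at step 8, [17, 54, 54, 17], reappears at step 12: the system is in a cycle of period 4 from step 8 on.  Therefore the state at step 293 equals the state at step 8 + ((293 - 8) mod 4) = 9, which is [42, 50, 50, 42].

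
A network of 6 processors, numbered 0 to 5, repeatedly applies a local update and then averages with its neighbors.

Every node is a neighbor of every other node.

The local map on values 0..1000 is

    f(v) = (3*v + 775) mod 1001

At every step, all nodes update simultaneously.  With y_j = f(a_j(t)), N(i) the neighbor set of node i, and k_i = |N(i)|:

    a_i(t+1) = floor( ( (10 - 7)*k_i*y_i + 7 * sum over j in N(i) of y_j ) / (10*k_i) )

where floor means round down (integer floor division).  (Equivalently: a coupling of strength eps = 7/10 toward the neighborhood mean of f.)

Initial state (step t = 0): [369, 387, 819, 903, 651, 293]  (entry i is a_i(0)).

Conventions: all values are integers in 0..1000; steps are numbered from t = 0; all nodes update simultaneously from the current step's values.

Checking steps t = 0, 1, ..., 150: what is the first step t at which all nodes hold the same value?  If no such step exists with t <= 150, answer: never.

Answer: 11
Key observation: Synchronization is absorbing here: once all nodes are equal they stay equal, and step 11 is the first all-equal step.

Derivation:
t=0: [369, 387, 819, 903, 651, 293]  (not all equal)
t=1: [687, 696, 583, 623, 662, 651]  (not all equal)
t=2: [741, 745, 691, 710, 729, 724]  (not all equal)
t=3: [811, 653, 787, 796, 805, 803]  (not all equal)
t=4: [256, 340, 245, 249, 253, 252]  (not all equal)
t=5: [566, 607, 561, 563, 565, 564]  (not all equal)
t=6: [483, 503, 481, 482, 483, 482]  (not all equal)
t=7: [228, 238, 227, 228, 228, 228]  (not all equal)
t=8: [461, 466, 461, 461, 461, 461]  (not all equal)
t=9: [158, 160, 158, 158, 158, 158]  (not all equal)
t=10: [248, 249, 248, 248, 248, 248]  (not all equal)
t=11: [518, 518, 518, 518, 518, 518]  (all equal)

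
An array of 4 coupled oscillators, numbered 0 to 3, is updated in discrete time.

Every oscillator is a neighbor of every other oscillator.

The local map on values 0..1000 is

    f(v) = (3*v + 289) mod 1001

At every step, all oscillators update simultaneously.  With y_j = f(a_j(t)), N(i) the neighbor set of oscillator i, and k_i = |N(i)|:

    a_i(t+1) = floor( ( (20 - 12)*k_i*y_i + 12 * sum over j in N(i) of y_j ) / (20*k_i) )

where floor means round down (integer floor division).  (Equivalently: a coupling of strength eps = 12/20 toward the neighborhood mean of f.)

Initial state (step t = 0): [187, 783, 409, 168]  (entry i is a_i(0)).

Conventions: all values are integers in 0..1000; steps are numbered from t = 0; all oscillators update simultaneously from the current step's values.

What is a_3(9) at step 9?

Answer: a_3(9) = 253

Derivation:
t=0: [187, 783, 409, 168]
t=1: [728, 686, 661, 717]
t=2: [399, 373, 358, 392]
t=3: [440, 425, 416, 436]
t=4: [582, 573, 567, 579]
t=5: [217, 211, 408, 215]
t=6: [849, 846, 764, 848]
t=7: [780, 778, 729, 780]
t=8: [595, 594, 564, 595]
t=9: [253, 252, 434, 253]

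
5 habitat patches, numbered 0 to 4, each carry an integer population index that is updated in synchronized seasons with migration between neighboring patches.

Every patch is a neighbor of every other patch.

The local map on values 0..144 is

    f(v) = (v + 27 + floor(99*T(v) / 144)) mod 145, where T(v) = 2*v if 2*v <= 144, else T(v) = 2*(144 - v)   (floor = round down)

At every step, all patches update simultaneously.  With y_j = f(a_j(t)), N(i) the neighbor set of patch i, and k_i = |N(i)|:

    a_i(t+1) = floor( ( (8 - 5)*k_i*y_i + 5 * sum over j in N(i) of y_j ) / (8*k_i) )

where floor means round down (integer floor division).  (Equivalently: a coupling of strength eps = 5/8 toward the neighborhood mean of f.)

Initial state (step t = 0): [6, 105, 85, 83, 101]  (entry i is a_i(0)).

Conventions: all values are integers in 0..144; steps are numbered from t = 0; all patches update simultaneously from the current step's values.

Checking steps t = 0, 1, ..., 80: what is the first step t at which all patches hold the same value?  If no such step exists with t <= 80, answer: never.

Simulating step by step:
t=0: [6, 105, 85, 83, 101]  (not all equal)
t=1: [43, 42, 44, 44, 43]  (not all equal)
t=2: [129, 128, 129, 129, 129]  (not all equal)
t=3: [31, 31, 31, 31, 31]  (all equal)

Answer: 3
Key observation: Synchronization is absorbing here: once all patches are equal they stay equal, and step 3 is the first all-equal step.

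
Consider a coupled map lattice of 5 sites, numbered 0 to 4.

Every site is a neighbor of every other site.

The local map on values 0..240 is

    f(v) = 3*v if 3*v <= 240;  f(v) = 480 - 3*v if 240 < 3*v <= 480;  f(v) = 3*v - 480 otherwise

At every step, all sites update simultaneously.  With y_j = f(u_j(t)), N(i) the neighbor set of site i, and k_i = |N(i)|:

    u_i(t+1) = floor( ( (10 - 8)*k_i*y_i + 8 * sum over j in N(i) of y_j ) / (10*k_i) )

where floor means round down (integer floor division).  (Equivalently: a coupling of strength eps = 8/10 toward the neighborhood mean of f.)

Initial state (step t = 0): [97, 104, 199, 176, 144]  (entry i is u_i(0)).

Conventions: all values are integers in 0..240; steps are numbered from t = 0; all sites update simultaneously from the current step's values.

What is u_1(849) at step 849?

Answer: u_1(849) = 114
Key observation: The state at step 1, [114, 114, 114, 114, 114], reappears at step 5: the system is in a cycle of period 4 from step 1 on.  Therefore the state at step 849 equals the state at step 1 + ((849 - 1) mod 4) = 1, which is [114, 114, 114, 114, 114].

Derivation:
t=0: [97, 104, 199, 176, 144]
t=1: [114, 114, 114, 114, 114]
t=2: [138, 138, 138, 138, 138]
t=3: [66, 66, 66, 66, 66]
t=4: [198, 198, 198, 198, 198]
t=5: [114, 114, 114, 114, 114]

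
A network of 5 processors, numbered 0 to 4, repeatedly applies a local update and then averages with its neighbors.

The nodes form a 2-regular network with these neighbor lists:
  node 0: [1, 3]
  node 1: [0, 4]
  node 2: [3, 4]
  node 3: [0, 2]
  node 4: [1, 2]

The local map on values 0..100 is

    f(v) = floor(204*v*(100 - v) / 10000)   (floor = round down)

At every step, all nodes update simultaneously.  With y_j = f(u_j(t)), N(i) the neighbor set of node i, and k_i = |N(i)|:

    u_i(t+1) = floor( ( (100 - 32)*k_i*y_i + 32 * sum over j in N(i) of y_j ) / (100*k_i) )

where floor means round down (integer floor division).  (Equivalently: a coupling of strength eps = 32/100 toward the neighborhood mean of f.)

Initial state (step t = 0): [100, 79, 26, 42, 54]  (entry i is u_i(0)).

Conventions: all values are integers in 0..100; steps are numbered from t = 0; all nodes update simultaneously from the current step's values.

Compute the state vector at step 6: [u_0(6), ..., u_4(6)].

Simulating step by step:
t=0: [100, 79, 26, 42, 54]
t=1: [13, 30, 42, 39, 45]
t=2: [30, 40, 49, 44, 48]
t=3: [44, 47, 50, 48, 49]
t=4: [50, 50, 50, 50, 50]
t=5: [51, 51, 51, 51, 51]
t=6: [50, 50, 50, 50, 50]

Answer: [50, 50, 50, 50, 50]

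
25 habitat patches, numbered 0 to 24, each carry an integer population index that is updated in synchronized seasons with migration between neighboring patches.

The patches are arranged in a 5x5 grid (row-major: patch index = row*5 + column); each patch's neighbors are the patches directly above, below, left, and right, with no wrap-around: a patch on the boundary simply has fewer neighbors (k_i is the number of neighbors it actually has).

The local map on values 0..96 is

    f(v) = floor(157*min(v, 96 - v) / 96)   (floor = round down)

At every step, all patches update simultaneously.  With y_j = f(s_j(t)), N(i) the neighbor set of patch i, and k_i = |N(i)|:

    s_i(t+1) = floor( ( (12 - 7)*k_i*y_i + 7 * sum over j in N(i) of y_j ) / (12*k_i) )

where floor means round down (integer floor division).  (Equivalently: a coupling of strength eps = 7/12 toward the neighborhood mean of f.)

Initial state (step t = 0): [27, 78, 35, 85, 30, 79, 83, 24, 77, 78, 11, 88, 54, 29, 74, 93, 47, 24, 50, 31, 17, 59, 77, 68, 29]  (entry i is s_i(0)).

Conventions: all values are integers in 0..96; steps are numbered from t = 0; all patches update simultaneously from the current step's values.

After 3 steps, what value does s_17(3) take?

Simulating step by step:
t=0: [27, 78, 35, 85, 30, 79, 83, 24, 77, 78, 11, 88, 54, 29, 74, 93, 47, 24, 50, 31, 17, 59, 77, 68, 29]
t=1: [34, 35, 40, 33, 33, 27, 24, 42, 32, 34, 15, 31, 48, 50, 39, 25, 48, 52, 57, 51, 29, 51, 40, 48, 47]
t=2: [52, 54, 61, 55, 53, 41, 48, 62, 58, 55, 36, 52, 71, 68, 65, 45, 66, 71, 69, 69, 52, 67, 70, 72, 75]
t=3: [68, 68, 60, 64, 68, 68, 70, 57, 59, 63, 65, 62, 47, 47, 51, 65, 54, 42, 42, 43, 64, 51, 42, 39, 38]

Answer: s_17(3) = 42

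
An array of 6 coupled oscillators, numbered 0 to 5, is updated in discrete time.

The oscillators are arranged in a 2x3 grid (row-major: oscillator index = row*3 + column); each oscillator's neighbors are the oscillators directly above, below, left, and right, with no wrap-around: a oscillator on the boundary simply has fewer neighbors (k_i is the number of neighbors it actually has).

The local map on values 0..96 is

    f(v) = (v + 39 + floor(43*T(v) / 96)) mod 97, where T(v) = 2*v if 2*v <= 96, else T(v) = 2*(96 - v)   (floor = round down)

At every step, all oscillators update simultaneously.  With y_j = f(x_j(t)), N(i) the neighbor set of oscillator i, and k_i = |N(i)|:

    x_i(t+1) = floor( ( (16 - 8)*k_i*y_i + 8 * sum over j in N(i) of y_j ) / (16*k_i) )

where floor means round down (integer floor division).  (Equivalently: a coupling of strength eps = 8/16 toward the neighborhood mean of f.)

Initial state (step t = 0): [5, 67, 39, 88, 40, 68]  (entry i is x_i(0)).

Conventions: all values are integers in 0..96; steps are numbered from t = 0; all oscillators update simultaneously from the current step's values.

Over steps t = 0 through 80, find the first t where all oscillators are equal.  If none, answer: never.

Answer: 35
Key observation: Synchronization is absorbing here: once all oscillators are equal they stay equal, and step 35 is the first all-equal step.

Derivation:
t=0: [5, 67, 39, 88, 40, 68]  (not all equal)
t=1: [41, 30, 24, 34, 26, 25]  (not all equal)
t=2: [34, 79, 87, 29, 75, 86]  (not all equal)
t=3: [35, 31, 36, 56, 45, 36]  (not all equal)
t=4: [12, 7, 7, 25, 20, 14]  (not all equal)
t=5: [65, 57, 55, 77, 71, 64]  (not all equal)
t=6: [34, 33, 33, 35, 34, 34]  (not all equal)
t=7: [6, 4, 4, 7, 6, 5]  (not all equal)
t=8: [49, 47, 46, 51, 49, 48]  (not all equal)
t=9: [32, 31, 30, 33, 32, 32]  (not all equal)
t=10: [2, 16, 48, 3, 2, 25]  (not all equal)
t=11: [49, 54, 55, 43, 54, 61]  (not all equal)
t=12: [30, 33, 33, 28, 31, 33]  (not all equal)
t=13: [71, 18, 4, 69, 16, 3]  (not all equal)
t=14: [44, 61, 52, 43, 59, 50]  (not all equal)
t=15: [26, 32, 33, 26, 32, 33]  (not all equal)
t=16: [66, 16, 3, 66, 16, 3]  (not all equal)
t=17: [42, 59, 50, 42, 59, 50]  (not all equal)
t=18: [24, 31, 33, 24, 31, 33]  (not all equal)
t=19: [63, 14, 3, 63, 14, 3]  (not all equal)
t=20: [41, 56, 49, 41, 56, 49]  (not all equal)
t=21: [22, 30, 33, 22, 30, 33]  (not all equal)
t=22: [83, 77, 26, 83, 77, 26]  (not all equal)
t=23: [36, 44, 75, 36, 44, 75]  (not all equal)
t=24: [13, 24, 32, 13, 24, 32]  (not all equal)
t=25: [68, 66, 22, 68, 66, 22]  (not all equal)
t=26: [34, 41, 68, 34, 41, 68]  (not all equal)
t=27: [9, 19, 31, 9, 19, 31]  (not all equal)
t=28: [60, 59, 18, 60, 59, 18]  (not all equal)
t=29: [34, 40, 63, 34, 40, 63]  (not all equal)
t=30: [8, 18, 29, 8, 18, 29]  (not all equal)
t=31: [58, 73, 88, 58, 73, 88]  (not all equal)
t=32: [34, 35, 36, 34, 35, 36]  (not all equal)
t=33: [6, 8, 9, 6, 8, 9]  (not all equal)
t=34: [51, 53, 55, 51, 53, 55]  (not all equal)
t=35: [33, 33, 33, 33, 33, 33]  (all equal)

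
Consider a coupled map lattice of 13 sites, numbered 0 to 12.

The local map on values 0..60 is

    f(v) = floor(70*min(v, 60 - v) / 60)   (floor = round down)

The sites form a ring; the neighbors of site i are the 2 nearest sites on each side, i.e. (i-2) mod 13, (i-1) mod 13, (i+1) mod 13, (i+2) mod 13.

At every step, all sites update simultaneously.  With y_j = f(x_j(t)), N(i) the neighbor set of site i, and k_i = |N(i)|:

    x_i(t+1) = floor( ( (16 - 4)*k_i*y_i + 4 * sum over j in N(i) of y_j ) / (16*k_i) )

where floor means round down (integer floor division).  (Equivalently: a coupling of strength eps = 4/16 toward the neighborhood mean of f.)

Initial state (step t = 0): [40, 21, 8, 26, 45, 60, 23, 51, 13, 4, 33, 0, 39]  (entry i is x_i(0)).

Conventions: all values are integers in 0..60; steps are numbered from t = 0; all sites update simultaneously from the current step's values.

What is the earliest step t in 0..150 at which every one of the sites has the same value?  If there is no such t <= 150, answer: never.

Answer: never
Key observation: The state at step 19 reappears at step 27 — the system is in a cycle of period 8 from step 19 on.  No step 0..27 is synchronized, and the cycle repeats forever, so no step up to 150 (or ever) has all sites equal.

Derivation:
t=0: [40, 21, 8, 26, 45, 60, 23, 51, 13, 4, 33, 0, 39]  (not all equal)
t=1: [20, 23, 12, 25, 16, 5, 22, 10, 15, 6, 25, 5, 22]  (not all equal)
t=2: [21, 25, 16, 25, 18, 8, 21, 11, 17, 9, 25, 9, 23]  (not all equal)
t=3: [23, 27, 19, 26, 20, 12, 21, 12, 18, 11, 25, 13, 25]  (not all equal)
t=4: [25, 29, 23, 28, 22, 16, 22, 14, 20, 13, 26, 17, 28]  (not all equal)
t=5: [28, 32, 26, 30, 25, 19, 23, 17, 22, 16, 28, 20, 30]  (not all equal)
t=6: [31, 32, 30, 33, 28, 23, 25, 19, 24, 19, 30, 24, 33]  (not all equal)
t=7: [32, 32, 34, 31, 31, 26, 28, 23, 27, 23, 33, 28, 31]  (not all equal)
t=8: [31, 32, 30, 32, 32, 30, 31, 26, 30, 27, 30, 31, 32]  (not all equal)
t=9: [33, 32, 34, 32, 32, 34, 33, 30, 34, 31, 34, 32, 32]  (not all equal)
t=10: [31, 31, 30, 31, 31, 30, 31, 34, 30, 32, 30, 31, 31]  (not all equal)
t=11: [33, 33, 34, 33, 33, 34, 33, 30, 34, 32, 34, 33, 33]  (not all equal)
t=12: [30, 30, 30, 30, 30, 30, 31, 33, 30, 31, 30, 31, 30]  (not all equal)
t=13: [34, 35, 35, 35, 34, 34, 33, 31, 34, 33, 34, 33, 34]  (not all equal)
t=14: [29, 29, 29, 29, 29, 30, 30, 32, 30, 31, 30, 30, 30]  (not all equal)
t=15: [33, 33, 33, 33, 33, 34, 34, 32, 34, 33, 34, 34, 34]  (not all equal)
t=16: [30, 30, 31, 30, 30, 30, 30, 31, 30, 30, 30, 30, 30]  (not all equal)
t=17: [34, 34, 33, 34, 34, 34, 34, 33, 34, 34, 35, 35, 35]  (not all equal)
t=18: [29, 30, 30, 30, 30, 30, 30, 30, 30, 29, 29, 29, 29]  (not all equal)
t=19: [33, 34, 34, 35, 35, 35, 35, 34, 34, 33, 33, 33, 33]  (not all equal)
t=20: [30, 30, 29, 29, 29, 29, 29, 29, 30, 30, 30, 31, 30]  (not all equal)
t=21: [34, 34, 33, 33, 33, 33, 33, 33, 34, 34, 34, 33, 34]  (not all equal)
t=22: [30, 30, 30, 30, 31, 31, 30, 30, 30, 30, 30, 30, 30]  (not all equal)
t=23: [35, 35, 34, 34, 33, 33, 34, 34, 35, 35, 35, 35, 35]  (not all equal)
t=24: [29, 29, 29, 30, 30, 30, 30, 29, 29, 29, 29, 29, 29]  (not all equal)
t=25: [33, 33, 33, 34, 34, 34, 34, 33, 33, 33, 33, 33, 33]  (not all equal)
t=26: [31, 30, 30, 30, 30, 30, 30, 30, 30, 31, 31, 31, 31]  (not all equal)
t=27: [33, 34, 34, 35, 35, 35, 35, 34, 34, 33, 33, 33, 33]  (not all equal)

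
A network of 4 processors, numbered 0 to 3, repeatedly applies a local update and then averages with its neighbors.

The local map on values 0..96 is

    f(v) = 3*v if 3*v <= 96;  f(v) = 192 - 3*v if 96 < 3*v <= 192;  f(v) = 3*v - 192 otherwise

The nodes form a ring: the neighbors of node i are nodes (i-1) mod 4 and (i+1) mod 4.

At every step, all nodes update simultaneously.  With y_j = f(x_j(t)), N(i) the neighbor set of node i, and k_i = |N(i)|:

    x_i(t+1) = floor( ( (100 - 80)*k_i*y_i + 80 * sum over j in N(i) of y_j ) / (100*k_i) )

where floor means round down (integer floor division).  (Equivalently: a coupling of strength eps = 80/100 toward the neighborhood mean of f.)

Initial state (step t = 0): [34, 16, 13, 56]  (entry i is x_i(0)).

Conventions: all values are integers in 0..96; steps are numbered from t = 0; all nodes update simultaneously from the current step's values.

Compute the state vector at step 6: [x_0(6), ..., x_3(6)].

Simulating step by step:
t=0: [34, 16, 13, 56]
t=1: [46, 61, 36, 56]
t=2: [24, 57, 30, 60]
t=3: [27, 69, 31, 67]
t=4: [25, 72, 28, 71]
t=5: [33, 68, 34, 67]
t=6: [27, 75, 26, 75]

Answer: [27, 75, 26, 75]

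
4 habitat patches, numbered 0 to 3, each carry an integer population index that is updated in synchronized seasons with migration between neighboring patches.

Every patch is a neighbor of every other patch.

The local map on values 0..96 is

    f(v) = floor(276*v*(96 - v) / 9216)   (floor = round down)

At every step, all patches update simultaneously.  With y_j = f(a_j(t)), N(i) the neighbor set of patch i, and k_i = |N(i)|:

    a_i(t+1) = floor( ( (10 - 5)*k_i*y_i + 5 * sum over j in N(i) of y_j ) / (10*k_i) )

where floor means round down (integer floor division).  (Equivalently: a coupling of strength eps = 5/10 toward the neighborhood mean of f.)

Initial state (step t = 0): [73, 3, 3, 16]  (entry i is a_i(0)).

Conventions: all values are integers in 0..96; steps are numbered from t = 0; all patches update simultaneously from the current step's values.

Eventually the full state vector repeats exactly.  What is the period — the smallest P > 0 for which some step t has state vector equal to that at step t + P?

Answer: 2
Key observation: The state at step 11, [63, 63, 63, 63], reappears at step 13 — and no state repeats earlier — so the cycle the system enters has period 2.

Derivation:
t=0: [73, 3, 3, 16]
t=1: [34, 20, 20, 30]
t=2: [56, 50, 50, 55]
t=3: [67, 67, 67, 67]
t=4: [58, 58, 58, 58]
t=5: [66, 66, 66, 66]
t=6: [59, 59, 59, 59]
t=7: [65, 65, 65, 65]
t=8: [60, 60, 60, 60]
t=9: [64, 64, 64, 64]
t=10: [61, 61, 61, 61]
t=11: [63, 63, 63, 63]
t=12: [62, 62, 62, 62]
t=13: [63, 63, 63, 63]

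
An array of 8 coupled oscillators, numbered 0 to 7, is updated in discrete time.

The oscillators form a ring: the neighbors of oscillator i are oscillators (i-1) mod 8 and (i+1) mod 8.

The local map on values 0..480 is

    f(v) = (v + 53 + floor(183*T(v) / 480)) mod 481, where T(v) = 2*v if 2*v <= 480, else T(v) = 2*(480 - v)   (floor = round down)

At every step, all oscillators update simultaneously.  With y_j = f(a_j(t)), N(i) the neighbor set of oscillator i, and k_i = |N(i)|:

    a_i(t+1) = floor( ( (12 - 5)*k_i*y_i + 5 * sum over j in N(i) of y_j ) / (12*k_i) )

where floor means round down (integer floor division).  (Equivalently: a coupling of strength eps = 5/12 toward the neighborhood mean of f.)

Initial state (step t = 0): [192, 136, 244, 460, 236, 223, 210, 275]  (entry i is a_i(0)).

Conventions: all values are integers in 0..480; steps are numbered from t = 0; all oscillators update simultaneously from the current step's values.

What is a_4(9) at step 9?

Simulating step by step:
t=0: [192, 136, 244, 460, 236, 223, 210, 275]
t=1: [289, 350, 348, 224, 375, 445, 340, 171]
t=2: [81, 17, 109, 270, 117, 34, 93, 211]
t=3: [219, 139, 160, 106, 174, 164, 237, 332]
t=4: [320, 334, 307, 284, 330, 372, 348, 198]
t=5: [95, 14, 10, 8, 15, 22, 100, 241]
t=6: [243, 105, 70, 70, 79, 117, 251, 371]
t=7: [332, 274, 188, 179, 202, 290, 338, 213]
t=8: [99, 85, 301, 379, 316, 92, 100, 256]
t=9: [274, 167, 53, 20, 58, 175, 278, 374]

Answer: a_4(9) = 58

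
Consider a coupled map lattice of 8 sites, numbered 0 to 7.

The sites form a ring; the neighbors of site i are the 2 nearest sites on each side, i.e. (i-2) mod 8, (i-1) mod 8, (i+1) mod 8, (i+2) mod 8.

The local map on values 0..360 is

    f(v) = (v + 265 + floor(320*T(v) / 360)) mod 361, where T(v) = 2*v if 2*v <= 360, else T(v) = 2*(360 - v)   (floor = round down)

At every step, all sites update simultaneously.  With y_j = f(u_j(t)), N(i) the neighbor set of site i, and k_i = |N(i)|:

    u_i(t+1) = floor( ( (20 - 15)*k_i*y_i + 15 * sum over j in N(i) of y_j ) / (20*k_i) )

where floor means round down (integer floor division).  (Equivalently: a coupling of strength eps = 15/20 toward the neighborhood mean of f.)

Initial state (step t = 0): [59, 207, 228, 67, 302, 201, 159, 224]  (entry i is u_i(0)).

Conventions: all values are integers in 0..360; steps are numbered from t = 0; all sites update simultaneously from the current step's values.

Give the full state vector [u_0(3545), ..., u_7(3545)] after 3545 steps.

Answer: [273, 215, 273, 256, 273, 215, 273, 256]
Key observation: The state at step 9, [273, 215, 273, 256, 273, 215, 273, 256], reappears at step 11: the system is in a cycle of period 2 from step 9 on.  Therefore the state at step 3545 equals the state at step 9 + ((3545 - 9) mod 2) = 9, which is [273, 215, 273, 256, 273, 215, 273, 256].

Derivation:
t=0: [59, 207, 228, 67, 302, 201, 159, 224]
t=1: [88, 37, 92, 90, 164, 147, 163, 88]
t=2: [162, 115, 164, 195, 273, 268, 270, 191]
t=3: [266, 201, 265, 241, 281, 220, 281, 242]
t=4: [279, 266, 280, 220, 274, 257, 274, 219]
t=5: [270, 211, 269, 253, 272, 214, 272, 253]
t=6: [276, 259, 276, 218, 275, 258, 275, 218]
t=7: [272, 213, 272, 255, 272, 214, 272, 255]
t=8: [275, 258, 275, 216, 275, 257, 275, 216]
t=9: [273, 215, 273, 256, 273, 215, 273, 256]
t=10: [274, 256, 274, 215, 274, 256, 274, 215]
t=11: [273, 215, 273, 256, 273, 215, 273, 256]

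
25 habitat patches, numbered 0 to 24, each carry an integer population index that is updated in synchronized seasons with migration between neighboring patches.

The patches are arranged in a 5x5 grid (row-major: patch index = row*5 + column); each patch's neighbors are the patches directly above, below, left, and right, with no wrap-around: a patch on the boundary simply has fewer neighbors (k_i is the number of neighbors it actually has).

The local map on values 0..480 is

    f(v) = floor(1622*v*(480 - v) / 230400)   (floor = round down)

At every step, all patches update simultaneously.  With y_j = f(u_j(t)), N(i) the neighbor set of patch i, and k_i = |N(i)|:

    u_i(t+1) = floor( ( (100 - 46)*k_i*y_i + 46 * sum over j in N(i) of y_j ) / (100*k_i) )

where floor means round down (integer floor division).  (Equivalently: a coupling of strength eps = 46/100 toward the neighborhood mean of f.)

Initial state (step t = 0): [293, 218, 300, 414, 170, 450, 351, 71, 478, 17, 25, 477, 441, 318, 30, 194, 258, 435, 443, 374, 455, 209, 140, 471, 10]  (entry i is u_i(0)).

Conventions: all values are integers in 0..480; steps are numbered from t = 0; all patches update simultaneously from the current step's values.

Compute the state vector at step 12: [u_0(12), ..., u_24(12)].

Answer: [401, 400, 400, 400, 401, 401, 401, 400, 401, 402, 401, 401, 401, 402, 403, 401, 401, 402, 403, 401, 402, 402, 403, 402, 397]

Derivation:
t=0: [293, 218, 300, 414, 170, 450, 351, 71, 478, 17, 25, 477, 441, 318, 30, 194, 258, 435, 443, 374, 455, 209, 140, 471, 10]
t=1: [322, 383, 327, 219, 257, 171, 253, 205, 96, 102, 119, 111, 147, 234, 158, 296, 325, 185, 154, 187, 224, 340, 267, 89, 88]
t=2: [338, 311, 352, 372, 372, 363, 369, 370, 309, 302, 322, 316, 355, 369, 356, 369, 351, 374, 353, 354, 382, 358, 363, 284, 275]
t=3: [335, 344, 315, 301, 304, 311, 307, 302, 342, 351, 338, 343, 308, 305, 317, 299, 314, 293, 316, 326, 278, 300, 310, 365, 375]
t=4: [344, 343, 363, 369, 363, 360, 363, 369, 346, 335, 347, 344, 369, 367, 356, 373, 367, 377, 358, 344, 388, 378, 362, 314, 298]
t=5: [323, 320, 299, 296, 305, 309, 304, 294, 314, 327, 314, 315, 291, 298, 314, 283, 289, 283, 310, 330, 262, 275, 301, 349, 365]
t=6: [360, 365, 378, 378, 371, 368, 373, 380, 370, 359, 370, 371, 384, 377, 363, 388, 387, 387, 366, 346, 398, 393, 374, 333, 313]
t=7: [298, 290, 274, 275, 285, 290, 281, 270, 282, 297, 280, 277, 263, 278, 299, 253, 254, 261, 295, 322, 236, 246, 279, 329, 352]
t=8: [383, 388, 395, 394, 390, 388, 392, 397, 393, 384, 394, 396, 399, 392, 379, 402, 402, 399, 380, 359, 404, 403, 390, 356, 333]
t=9: [256, 248, 237, 239, 247, 249, 241, 233, 241, 255, 236, 232, 229, 246, 268, 222, 222, 233, 268, 299, 217, 222, 249, 298, 327]
t=10: [403, 404, 405, 405, 404, 404, 404, 404, 404, 403, 404, 404, 404, 403, 397, 403, 403, 403, 396, 381, 401, 402, 400, 382, 365]
t=11: [217, 215, 213, 213, 215, 216, 216, 215, 216, 219, 216, 216, 216, 220, 232, 218, 218, 220, 237, 259, 221, 220, 228, 257, 280]
t=12: [401, 400, 400, 400, 401, 401, 401, 400, 401, 402, 401, 401, 401, 402, 403, 401, 401, 402, 403, 401, 402, 402, 403, 402, 397]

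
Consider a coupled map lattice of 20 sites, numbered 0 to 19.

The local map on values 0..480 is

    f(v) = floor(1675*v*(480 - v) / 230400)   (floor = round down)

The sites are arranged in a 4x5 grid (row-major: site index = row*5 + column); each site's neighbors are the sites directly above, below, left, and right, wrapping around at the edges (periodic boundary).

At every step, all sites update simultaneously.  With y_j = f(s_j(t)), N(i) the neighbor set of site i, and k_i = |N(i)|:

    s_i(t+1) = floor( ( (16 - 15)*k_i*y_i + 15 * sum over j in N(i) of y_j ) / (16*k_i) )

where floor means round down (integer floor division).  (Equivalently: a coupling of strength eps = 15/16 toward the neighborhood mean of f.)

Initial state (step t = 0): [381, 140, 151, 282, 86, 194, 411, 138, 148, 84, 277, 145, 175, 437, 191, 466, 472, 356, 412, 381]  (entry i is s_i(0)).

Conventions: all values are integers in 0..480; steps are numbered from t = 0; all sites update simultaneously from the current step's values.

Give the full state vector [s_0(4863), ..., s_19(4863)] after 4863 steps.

Simulating step by step:
t=0: [381, 140, 151, 282, 86, 194, 411, 138, 148, 84, 277, 145, 175, 437, 191, 466, 472, 356, 412, 381]
t=1: [261, 225, 353, 298, 295, 289, 351, 328, 285, 344, 307, 263, 294, 324, 273, 233, 251, 249, 278, 227]
t=2: [408, 374, 393, 383, 391, 369, 394, 363, 368, 398, 409, 384, 390, 402, 379, 409, 416, 388, 399, 408]
t=3: [258, 228, 279, 258, 234, 231, 287, 264, 262, 278, 260, 228, 264, 264, 225, 207, 252, 234, 241, 241]
t=4: [415, 410, 415, 414, 414, 410, 415, 409, 413, 416, 415, 412, 415, 415, 413, 416, 415, 414, 416, 415]
t=5: [201, 196, 203, 197, 195, 196, 206, 198, 199, 201, 200, 196, 201, 197, 195, 195, 200, 195, 196, 196]
t=6: [404, 407, 404, 405, 405, 407, 404, 407, 405, 404, 404, 407, 404, 405, 405, 406, 404, 406, 404, 404]
t=7: [217, 222, 217, 221, 222, 222, 215, 221, 219, 219, 217, 222, 217, 221, 222, 222, 216, 222, 220, 220]
t=8: [415, 414, 415, 415, 415, 414, 415, 414, 415, 415, 415, 414, 415, 415, 415, 414, 415, 414, 415, 415]
t=9: [197, 196, 197, 196, 196, 196, 197, 196, 196, 196, 197, 196, 197, 196, 196, 196, 197, 196, 196, 196]
t=10: [404, 404, 404, 404, 404, 404, 404, 404, 404, 404, 404, 404, 404, 404, 404, 404, 404, 404, 404, 404]
t=11: [223, 223, 223, 223, 223, 223, 223, 223, 223, 223, 223, 223, 223, 223, 223, 223, 223, 223, 223, 223]
t=12: [416, 416, 416, 416, 416, 416, 416, 416, 416, 416, 416, 416, 416, 416, 416, 416, 416, 416, 416, 416]
t=13: [193, 193, 193, 193, 193, 193, 193, 193, 193, 193, 193, 193, 193, 193, 193, 193, 193, 193, 193, 193]
t=14: [402, 402, 402, 402, 402, 402, 402, 402, 402, 402, 402, 402, 402, 402, 402, 402, 402, 402, 402, 402]
t=15: [227, 227, 227, 227, 227, 227, 227, 227, 227, 227, 227, 227, 227, 227, 227, 227, 227, 227, 227, 227]
t=16: [417, 417, 417, 417, 417, 417, 417, 417, 417, 417, 417, 417, 417, 417, 417, 417, 417, 417, 417, 417]
t=17: [190, 190, 190, 190, 190, 190, 190, 190, 190, 190, 190, 190, 190, 190, 190, 190, 190, 190, 190, 190]
t=18: [400, 400, 400, 400, 400, 400, 400, 400, 400, 400, 400, 400, 400, 400, 400, 400, 400, 400, 400, 400]
t=19: [232, 232, 232, 232, 232, 232, 232, 232, 232, 232, 232, 232, 232, 232, 232, 232, 232, 232, 232, 232]
t=20: [418, 418, 418, 418, 418, 418, 418, 418, 418, 418, 418, 418, 418, 418, 418, 418, 418, 418, 418, 418]
t=21: [188, 188, 188, 188, 188, 188, 188, 188, 188, 188, 188, 188, 188, 188, 188, 188, 188, 188, 188, 188]
t=22: [399, 399, 399, 399, 399, 399, 399, 399, 399, 399, 399, 399, 399, 399, 399, 399, 399, 399, 399, 399]
t=23: [234, 234, 234, 234, 234, 234, 234, 234, 234, 234, 234, 234, 234, 234, 234, 234, 234, 234, 234, 234]
t=24: [418, 418, 418, 418, 418, 418, 418, 418, 418, 418, 418, 418, 418, 418, 418, 418, 418, 418, 418, 418]

Answer: [234, 234, 234, 234, 234, 234, 234, 234, 234, 234, 234, 234, 234, 234, 234, 234, 234, 234, 234, 234]
Key observation: The state at step 20, [418, 418, 418, 418, 418, 418, 418, 418, 418, 418, 418, 418, 418, 418, 418, 418, 418, 418, 418, 418], reappears at step 24: the system is in a cycle of period 4 from step 20 on.  Therefore the state at step 4863 equals the state at step 20 + ((4863 - 20) mod 4) = 23, which is [234, 234, 234, 234, 234, 234, 234, 234, 234, 234, 234, 234, 234, 234, 234, 234, 234, 234, 234, 234].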